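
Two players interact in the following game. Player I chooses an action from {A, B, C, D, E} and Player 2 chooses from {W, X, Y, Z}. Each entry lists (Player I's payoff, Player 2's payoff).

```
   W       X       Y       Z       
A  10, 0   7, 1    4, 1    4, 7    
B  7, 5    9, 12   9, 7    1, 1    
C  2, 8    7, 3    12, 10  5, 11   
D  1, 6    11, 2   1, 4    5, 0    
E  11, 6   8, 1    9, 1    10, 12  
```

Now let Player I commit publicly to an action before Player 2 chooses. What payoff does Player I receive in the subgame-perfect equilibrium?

Backward induction with Player I moving first.
- A: Player 2 compares 0, 1, 1, 7 and picks Z; Player I would get 4.
- B: Player 2 compares 5, 12, 7, 1 and picks X; Player I would get 9.
- C: Player 2 compares 8, 3, 10, 11 and picks Z; Player I would get 5.
- D: Player 2 compares 6, 2, 4, 0 and picks W; Player I would get 1.
- E: Player 2 compares 6, 1, 1, 12 and picks Z; Player I would get 10.
Among 4, 9, 5, 1, 10, the best is 10 at E. Subgame-perfect outcome: (E, Z) with payoffs (10, 12).

10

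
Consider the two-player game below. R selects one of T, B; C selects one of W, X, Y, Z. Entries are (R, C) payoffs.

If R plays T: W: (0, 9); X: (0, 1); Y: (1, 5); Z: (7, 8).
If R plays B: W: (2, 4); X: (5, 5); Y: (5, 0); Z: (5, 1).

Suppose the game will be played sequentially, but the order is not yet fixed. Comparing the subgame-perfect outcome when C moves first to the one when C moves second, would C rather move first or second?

If R leads: C's best replies are T→W, B→X; R's induced payoffs 0, 5; outcome (B, X), payoffs (5, 5).
If C leads: R's best replies are W→B, X→B, Y→B, Z→T; C's induced payoffs 4, 5, 0, 8; outcome (T, Z), payoffs (7, 8).
C gets 8 moving first and 5 moving second, so C prefers to move first.

first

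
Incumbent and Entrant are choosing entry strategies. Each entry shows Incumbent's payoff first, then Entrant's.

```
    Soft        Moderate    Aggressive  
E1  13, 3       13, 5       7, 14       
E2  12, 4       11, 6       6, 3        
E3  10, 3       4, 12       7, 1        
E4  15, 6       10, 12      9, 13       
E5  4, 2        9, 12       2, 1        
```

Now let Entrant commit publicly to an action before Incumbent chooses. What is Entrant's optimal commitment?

Backward induction with Entrant moving first.
- Soft: BR = E4, leader payoff 6.
- Moderate: BR = E1, leader payoff 5.
- Aggressive: BR = E4, leader payoff 13.
Maximizing over 6, 5, 13, Entrant chooses Aggressive. Subgame-perfect outcome: (E4, Aggressive) with payoffs (9, 13).

Aggressive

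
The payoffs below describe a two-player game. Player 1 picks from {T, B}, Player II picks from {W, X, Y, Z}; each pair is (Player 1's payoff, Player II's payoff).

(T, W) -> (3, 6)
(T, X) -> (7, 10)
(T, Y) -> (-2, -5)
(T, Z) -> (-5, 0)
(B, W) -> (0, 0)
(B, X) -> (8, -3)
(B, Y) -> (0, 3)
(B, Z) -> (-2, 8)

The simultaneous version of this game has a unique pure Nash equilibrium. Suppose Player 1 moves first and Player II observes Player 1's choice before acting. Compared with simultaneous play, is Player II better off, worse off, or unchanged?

Backward induction with Player 1 moving first.
- T: Player II compares 6, 10, -5, 0 and picks X; Player 1 would get 7.
- B: Player II compares 0, -3, 3, 8 and picks Z; Player 1 would get -2.
Player 1's induced payoffs are 7, -2, so Player 1 commits to T. Subgame-perfect outcome: (T, X) with payoffs (7, 10).
Under simultaneous play:
Player 1's best replies: W→T; X→B; Y→B; Z→B.
Player II's best replies: T→X; B→Z.
Only (B, Z) has each player best-responding; Nash payoffs (-2, 8).
Player II earns 10 sequentially versus 8 at the Nash outcome: better off.

better off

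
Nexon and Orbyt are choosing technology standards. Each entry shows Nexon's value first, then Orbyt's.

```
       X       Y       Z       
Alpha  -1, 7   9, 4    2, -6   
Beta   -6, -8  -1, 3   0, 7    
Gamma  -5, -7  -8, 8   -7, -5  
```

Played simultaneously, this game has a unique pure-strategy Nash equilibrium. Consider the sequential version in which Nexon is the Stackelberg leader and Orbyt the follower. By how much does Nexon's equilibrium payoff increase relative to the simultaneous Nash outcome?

Work backward from Orbyt's decision.
- Alpha → Orbyt plays X (best of 7, 4, -6); Nexon gets -1.
- Beta → Orbyt plays Z (best of -8, 3, 7); Nexon gets 0.
- Gamma → Orbyt plays Y (best of -7, 8, -5); Nexon gets -8.
Maximizing over -1, 0, -8, Nexon chooses Beta. Subgame-perfect outcome: (Beta, Z) with payoffs (0, 7).
Under simultaneous play:
Nexon's best replies: X→Alpha; Y→Alpha; Z→Alpha.
Orbyt's best replies: Alpha→X; Beta→Z; Gamma→Y.
Only (Alpha, X) has each player best-responding; Nash payoffs (-1, 7).
Nexon's commitment gain: 0 − -1 = 1.

1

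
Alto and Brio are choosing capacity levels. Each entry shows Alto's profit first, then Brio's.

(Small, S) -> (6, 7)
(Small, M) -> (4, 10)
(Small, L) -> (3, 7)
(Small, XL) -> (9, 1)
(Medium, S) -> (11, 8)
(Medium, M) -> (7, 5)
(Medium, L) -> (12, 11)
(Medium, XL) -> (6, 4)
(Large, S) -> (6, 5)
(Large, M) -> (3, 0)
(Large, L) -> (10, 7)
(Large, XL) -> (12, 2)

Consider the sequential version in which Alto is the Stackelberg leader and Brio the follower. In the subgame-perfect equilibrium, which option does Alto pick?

Brio best-responds to each possible Alto move:
- Small: BR = M, leader payoff 4.
- Medium: BR = L, leader payoff 12.
- Large: BR = L, leader payoff 10.
Maximizing over 4, 12, 10, Alto chooses Medium. Subgame-perfect outcome: (Medium, L) with payoffs (12, 11).

Medium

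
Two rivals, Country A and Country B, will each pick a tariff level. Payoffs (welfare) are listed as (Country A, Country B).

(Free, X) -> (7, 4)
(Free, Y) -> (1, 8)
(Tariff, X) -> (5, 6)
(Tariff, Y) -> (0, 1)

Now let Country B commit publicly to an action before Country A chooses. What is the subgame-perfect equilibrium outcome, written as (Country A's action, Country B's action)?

(Free, Y)

Backward induction with Country B moving first.
- X: BR = Free, leader payoff 4.
- Y: BR = Free, leader payoff 8.
Country B's induced payoffs are 4, 8, so Country B commits to Y. Subgame-perfect outcome: (Free, Y) with payoffs (1, 8).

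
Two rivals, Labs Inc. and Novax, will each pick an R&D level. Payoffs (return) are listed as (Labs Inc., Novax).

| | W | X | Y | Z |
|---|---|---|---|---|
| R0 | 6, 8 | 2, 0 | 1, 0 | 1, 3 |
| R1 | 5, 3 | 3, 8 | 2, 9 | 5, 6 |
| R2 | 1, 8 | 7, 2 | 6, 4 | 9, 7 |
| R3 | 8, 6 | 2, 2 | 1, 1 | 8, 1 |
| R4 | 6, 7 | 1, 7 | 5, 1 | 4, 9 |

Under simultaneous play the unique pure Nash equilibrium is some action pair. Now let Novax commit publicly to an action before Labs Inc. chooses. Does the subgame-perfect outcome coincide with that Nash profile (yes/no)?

Backward induction with Novax moving first.
- W → Labs Inc. plays R3 (best of 6, 5, 1, 8, 6); Novax gets 6.
- X → Labs Inc. plays R2 (best of 2, 3, 7, 2, 1); Novax gets 2.
- Y → Labs Inc. plays R2 (best of 1, 2, 6, 1, 5); Novax gets 4.
- Z → Labs Inc. plays R2 (best of 1, 5, 9, 8, 4); Novax gets 7.
Novax's induced payoffs are 6, 2, 4, 7, so Novax commits to Z. Subgame-perfect outcome: (R2, Z) with payoffs (9, 7).
Now find the simultaneous Nash equilibrium.
Labs Inc.'s best replies: W→R3; X→R2; Y→R2; Z→R2.
Novax's best replies: R0→W; R1→Y; R2→W; R3→W; R4→Z.
Only (R3, W) has each player best-responding; Nash payoffs (8, 6).
Sequential outcome (R2, Z) differs from the Nash profile (R3, W).

no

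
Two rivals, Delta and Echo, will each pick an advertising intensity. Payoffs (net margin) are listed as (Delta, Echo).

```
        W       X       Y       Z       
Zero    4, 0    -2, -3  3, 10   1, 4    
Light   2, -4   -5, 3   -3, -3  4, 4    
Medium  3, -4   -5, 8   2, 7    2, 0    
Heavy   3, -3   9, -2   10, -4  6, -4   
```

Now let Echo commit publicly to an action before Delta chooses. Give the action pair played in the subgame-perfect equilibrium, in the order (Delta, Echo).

Work backward from Delta's decision.
- W: Delta compares 4, 2, 3, 3 and picks Zero; Echo would get 0.
- X: Delta compares -2, -5, -5, 9 and picks Heavy; Echo would get -2.
- Y: Delta compares 3, -3, 2, 10 and picks Heavy; Echo would get -4.
- Z: Delta compares 1, 4, 2, 6 and picks Heavy; Echo would get -4.
Echo's induced payoffs are 0, -2, -4, -4, so Echo commits to W. Subgame-perfect outcome: (Zero, W) with payoffs (4, 0).

(Zero, W)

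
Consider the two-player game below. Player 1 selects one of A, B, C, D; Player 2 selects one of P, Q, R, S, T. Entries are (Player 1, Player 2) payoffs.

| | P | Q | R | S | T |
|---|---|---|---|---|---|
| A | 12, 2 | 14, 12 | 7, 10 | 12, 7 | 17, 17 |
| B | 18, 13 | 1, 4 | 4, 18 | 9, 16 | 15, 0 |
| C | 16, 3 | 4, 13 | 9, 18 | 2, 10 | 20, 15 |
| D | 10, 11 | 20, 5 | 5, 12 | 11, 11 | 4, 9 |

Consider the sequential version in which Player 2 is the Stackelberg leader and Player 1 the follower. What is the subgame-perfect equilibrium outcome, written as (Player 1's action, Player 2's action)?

(C, R)

Solve by backward induction (Player 2 leads).
- P: BR = B, leader payoff 13.
- Q: BR = D, leader payoff 5.
- R: BR = C, leader payoff 18.
- S: BR = A, leader payoff 7.
- T: BR = C, leader payoff 15.
Among 13, 5, 18, 7, 15, the best is 18 at R. Subgame-perfect outcome: (C, R) with payoffs (9, 18).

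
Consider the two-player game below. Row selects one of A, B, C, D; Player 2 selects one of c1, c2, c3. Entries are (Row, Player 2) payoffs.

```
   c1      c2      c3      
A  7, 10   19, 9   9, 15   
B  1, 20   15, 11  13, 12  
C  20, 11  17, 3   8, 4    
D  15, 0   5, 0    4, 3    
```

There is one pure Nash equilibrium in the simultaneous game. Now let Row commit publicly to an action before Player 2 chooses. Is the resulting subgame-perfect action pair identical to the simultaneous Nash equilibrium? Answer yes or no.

Player 2 best-responds to each possible Row move:
- A: BR = c3, leader payoff 9.
- B: BR = c1, leader payoff 1.
- C: BR = c1, leader payoff 20.
- D: BR = c3, leader payoff 4.
Row's induced payoffs are 9, 1, 20, 4, so Row commits to C. Subgame-perfect outcome: (C, c1) with payoffs (20, 11).
Now find the simultaneous Nash equilibrium.
Row's best replies: c1→C; c2→A; c3→B.
Player 2's best replies: A→c3; B→c1; C→c1; D→c3.
Only (C, c1) has each player best-responding; Nash payoffs (20, 11).
Sequential outcome (C, c1) coincides with the Nash profile (C, c1).

yes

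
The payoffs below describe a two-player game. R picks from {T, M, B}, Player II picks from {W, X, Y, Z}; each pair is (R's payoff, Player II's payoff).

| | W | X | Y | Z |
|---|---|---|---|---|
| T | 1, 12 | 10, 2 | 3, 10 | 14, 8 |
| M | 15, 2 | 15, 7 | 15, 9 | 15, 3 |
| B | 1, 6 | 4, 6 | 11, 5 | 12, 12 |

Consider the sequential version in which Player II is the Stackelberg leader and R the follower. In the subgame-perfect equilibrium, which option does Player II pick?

Work backward from R's decision.
- W → R plays M (best of 1, 15, 1); Player II gets 2.
- X → R plays M (best of 10, 15, 4); Player II gets 7.
- Y → R plays M (best of 3, 15, 11); Player II gets 9.
- Z → R plays M (best of 14, 15, 12); Player II gets 3.
Player II's induced payoffs are 2, 7, 9, 3, so Player II commits to Y. Subgame-perfect outcome: (M, Y) with payoffs (15, 9).

Y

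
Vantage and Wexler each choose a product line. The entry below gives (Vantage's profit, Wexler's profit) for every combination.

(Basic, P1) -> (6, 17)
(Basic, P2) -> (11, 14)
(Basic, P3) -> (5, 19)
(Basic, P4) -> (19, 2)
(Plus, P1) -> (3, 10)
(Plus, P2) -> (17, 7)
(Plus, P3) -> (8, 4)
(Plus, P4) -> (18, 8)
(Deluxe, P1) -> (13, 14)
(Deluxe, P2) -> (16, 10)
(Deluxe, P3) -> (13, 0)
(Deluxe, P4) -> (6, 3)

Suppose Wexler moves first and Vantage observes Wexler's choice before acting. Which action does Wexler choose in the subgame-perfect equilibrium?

P1

Solve by backward induction (Wexler leads).
- P1 → Vantage plays Deluxe (best of 6, 3, 13); Wexler gets 14.
- P2 → Vantage plays Plus (best of 11, 17, 16); Wexler gets 7.
- P3 → Vantage plays Deluxe (best of 5, 8, 13); Wexler gets 0.
- P4 → Vantage plays Basic (best of 19, 18, 6); Wexler gets 2.
Wexler's induced payoffs are 14, 7, 0, 2, so Wexler commits to P1. Subgame-perfect outcome: (Deluxe, P1) with payoffs (13, 14).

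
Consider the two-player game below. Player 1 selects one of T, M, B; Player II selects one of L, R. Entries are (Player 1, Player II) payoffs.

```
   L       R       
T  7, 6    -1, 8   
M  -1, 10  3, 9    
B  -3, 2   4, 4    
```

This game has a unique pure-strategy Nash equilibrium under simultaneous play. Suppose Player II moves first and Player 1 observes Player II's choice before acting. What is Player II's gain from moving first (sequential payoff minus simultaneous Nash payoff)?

2

Solve by backward induction (Player II leads).
- L: BR = T, leader payoff 6.
- R: BR = B, leader payoff 4.
Player II's induced payoffs are 6, 4, so Player II commits to L. Subgame-perfect outcome: (T, L) with payoffs (7, 6).
For the simultaneous game, intersect best replies.
Player 1's best replies: L→T; R→B.
Player II's best replies: T→R; M→L; B→R.
The unique mutual best reply is (B, R), giving (4, 4).
Player II's commitment gain: 6 − 4 = 2.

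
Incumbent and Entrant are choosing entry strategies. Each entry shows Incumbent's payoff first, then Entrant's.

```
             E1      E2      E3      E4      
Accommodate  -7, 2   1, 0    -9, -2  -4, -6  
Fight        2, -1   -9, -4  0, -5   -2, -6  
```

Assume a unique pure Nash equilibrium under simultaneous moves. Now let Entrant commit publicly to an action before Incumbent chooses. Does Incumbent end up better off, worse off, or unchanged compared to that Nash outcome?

worse off

Incumbent best-responds to each possible Entrant move:
- E1: Incumbent compares -7, 2 and picks Fight; Entrant would get -1.
- E2: Incumbent compares 1, -9 and picks Accommodate; Entrant would get 0.
- E3: Incumbent compares -9, 0 and picks Fight; Entrant would get -5.
- E4: Incumbent compares -4, -2 and picks Fight; Entrant would get -6.
Among -1, 0, -5, -6, the best is 0 at E2. Subgame-perfect outcome: (Accommodate, E2) with payoffs (1, 0).
Under simultaneous play:
Incumbent's best replies: E1→Fight; E2→Accommodate; E3→Fight; E4→Fight.
Entrant's best replies: Accommodate→E1; Fight→E1.
The unique mutual best reply is (Fight, E1), giving (2, -1).
Incumbent earns 1 sequentially versus 2 at the Nash outcome: worse off.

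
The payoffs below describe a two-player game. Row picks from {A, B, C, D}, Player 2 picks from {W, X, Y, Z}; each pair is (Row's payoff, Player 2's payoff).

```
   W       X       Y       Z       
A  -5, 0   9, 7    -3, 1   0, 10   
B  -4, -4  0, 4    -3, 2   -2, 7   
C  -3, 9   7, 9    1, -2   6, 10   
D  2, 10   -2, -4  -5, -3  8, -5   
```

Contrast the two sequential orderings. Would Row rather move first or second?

first

If Row leads: Player 2's best replies are A→Z, B→Z, C→Z, D→W; Row's induced payoffs 0, -2, 6, 2; outcome (C, Z), payoffs (6, 10).
If Player 2 leads: Row's best replies are W→D, X→A, Y→C, Z→D; Player 2's induced payoffs 10, 7, -2, -5; outcome (D, W), payoffs (2, 10).
Row gets 6 moving first and 2 moving second, so Row prefers to move first.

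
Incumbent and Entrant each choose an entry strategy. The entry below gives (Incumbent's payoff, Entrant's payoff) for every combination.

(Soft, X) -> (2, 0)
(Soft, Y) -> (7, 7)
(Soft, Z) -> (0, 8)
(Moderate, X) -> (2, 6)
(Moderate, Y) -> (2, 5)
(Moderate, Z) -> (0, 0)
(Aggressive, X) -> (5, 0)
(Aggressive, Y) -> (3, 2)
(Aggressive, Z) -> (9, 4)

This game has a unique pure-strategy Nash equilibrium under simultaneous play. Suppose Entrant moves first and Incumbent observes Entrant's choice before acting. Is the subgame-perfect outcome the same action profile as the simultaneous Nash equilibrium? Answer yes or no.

no

Work backward from Incumbent's decision.
- X → Incumbent plays Aggressive (best of 2, 2, 5); Entrant gets 0.
- Y → Incumbent plays Soft (best of 7, 2, 3); Entrant gets 7.
- Z → Incumbent plays Aggressive (best of 0, 0, 9); Entrant gets 4.
Among 0, 7, 4, the best is 7 at Y. Subgame-perfect outcome: (Soft, Y) with payoffs (7, 7).
For the simultaneous game, intersect best replies.
Incumbent's best replies: X→Aggressive; Y→Soft; Z→Aggressive.
Entrant's best replies: Soft→Z; Moderate→X; Aggressive→Z.
Only (Aggressive, Z) has each player best-responding; Nash payoffs (9, 4).
Sequential outcome (Soft, Y) differs from the Nash profile (Aggressive, Z).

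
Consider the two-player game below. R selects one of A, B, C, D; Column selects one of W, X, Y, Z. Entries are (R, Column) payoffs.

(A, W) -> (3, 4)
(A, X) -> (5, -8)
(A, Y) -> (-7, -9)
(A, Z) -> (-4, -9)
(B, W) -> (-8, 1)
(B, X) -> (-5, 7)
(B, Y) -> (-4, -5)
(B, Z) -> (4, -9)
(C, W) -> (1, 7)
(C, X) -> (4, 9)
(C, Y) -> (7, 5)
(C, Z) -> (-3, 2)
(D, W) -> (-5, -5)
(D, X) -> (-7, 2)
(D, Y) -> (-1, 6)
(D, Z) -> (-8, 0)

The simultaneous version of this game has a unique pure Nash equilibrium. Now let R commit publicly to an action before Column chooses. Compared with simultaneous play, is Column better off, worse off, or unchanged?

better off

Solve by backward induction (R leads).
- A: Column compares 4, -8, -9, -9 and picks W; R would get 3.
- B: Column compares 1, 7, -5, -9 and picks X; R would get -5.
- C: Column compares 7, 9, 5, 2 and picks X; R would get 4.
- D: Column compares -5, 2, 6, 0 and picks Y; R would get -1.
R's induced payoffs are 3, -5, 4, -1, so R commits to C. Subgame-perfect outcome: (C, X) with payoffs (4, 9).
Now find the simultaneous Nash equilibrium.
R's best replies: W→A; X→A; Y→C; Z→B.
Column's best replies: A→W; B→X; C→X; D→Y.
The unique mutual best reply is (A, W), giving (3, 4).
Column earns 9 sequentially versus 4 at the Nash outcome: better off.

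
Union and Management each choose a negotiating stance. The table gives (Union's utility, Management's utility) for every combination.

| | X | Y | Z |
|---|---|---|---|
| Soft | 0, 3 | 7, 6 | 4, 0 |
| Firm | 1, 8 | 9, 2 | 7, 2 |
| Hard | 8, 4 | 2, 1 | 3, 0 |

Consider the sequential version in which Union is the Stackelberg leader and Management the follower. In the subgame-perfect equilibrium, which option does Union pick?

Solve by backward induction (Union leads).
- Soft: BR = Y, leader payoff 7.
- Firm: BR = X, leader payoff 1.
- Hard: BR = X, leader payoff 8.
Union's induced payoffs are 7, 1, 8, so Union commits to Hard. Subgame-perfect outcome: (Hard, X) with payoffs (8, 4).

Hard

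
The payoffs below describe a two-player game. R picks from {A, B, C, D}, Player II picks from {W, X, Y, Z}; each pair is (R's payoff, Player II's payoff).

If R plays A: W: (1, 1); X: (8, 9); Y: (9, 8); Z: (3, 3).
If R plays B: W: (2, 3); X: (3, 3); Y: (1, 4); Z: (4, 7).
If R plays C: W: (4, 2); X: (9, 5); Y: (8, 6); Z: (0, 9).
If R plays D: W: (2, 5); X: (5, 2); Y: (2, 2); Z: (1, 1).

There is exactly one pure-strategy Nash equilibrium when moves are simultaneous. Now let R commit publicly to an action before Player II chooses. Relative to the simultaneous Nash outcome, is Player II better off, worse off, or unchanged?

Backward induction with R moving first.
- A: Player II compares 1, 9, 8, 3 and picks X; R would get 8.
- B: Player II compares 3, 3, 4, 7 and picks Z; R would get 4.
- C: Player II compares 2, 5, 6, 9 and picks Z; R would get 0.
- D: Player II compares 5, 2, 2, 1 and picks W; R would get 2.
Maximizing over 8, 4, 0, 2, R chooses A. Subgame-perfect outcome: (A, X) with payoffs (8, 9).
Under simultaneous play:
R's best replies: W→C; X→C; Y→A; Z→B.
Player II's best replies: A→X; B→Z; C→Z; D→W.
Only (B, Z) has each player best-responding; Nash payoffs (4, 7).
Player II earns 9 sequentially versus 7 at the Nash outcome: better off.

better off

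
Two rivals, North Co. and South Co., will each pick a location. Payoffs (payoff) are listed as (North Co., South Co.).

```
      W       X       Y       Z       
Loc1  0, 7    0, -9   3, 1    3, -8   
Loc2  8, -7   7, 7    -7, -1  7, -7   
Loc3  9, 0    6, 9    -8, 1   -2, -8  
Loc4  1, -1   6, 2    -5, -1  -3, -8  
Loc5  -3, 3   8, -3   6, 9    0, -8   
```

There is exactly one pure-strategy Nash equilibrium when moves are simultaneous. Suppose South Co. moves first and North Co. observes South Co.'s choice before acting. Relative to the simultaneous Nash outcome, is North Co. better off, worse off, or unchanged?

Work backward from North Co.'s decision.
- W: BR = Loc3, leader payoff 0.
- X: BR = Loc5, leader payoff -3.
- Y: BR = Loc5, leader payoff 9.
- Z: BR = Loc2, leader payoff -7.
Among 0, -3, 9, -7, the best is 9 at Y. Subgame-perfect outcome: (Loc5, Y) with payoffs (6, 9).
For the simultaneous game, intersect best replies.
North Co.'s best replies: W→Loc3; X→Loc5; Y→Loc5; Z→Loc2.
South Co.'s best replies: Loc1→W; Loc2→X; Loc3→X; Loc4→X; Loc5→Y.
The unique mutual best reply is (Loc5, Y), giving (6, 9).
North Co. earns 6 sequentially versus 6 at the Nash outcome: unchanged.

unchanged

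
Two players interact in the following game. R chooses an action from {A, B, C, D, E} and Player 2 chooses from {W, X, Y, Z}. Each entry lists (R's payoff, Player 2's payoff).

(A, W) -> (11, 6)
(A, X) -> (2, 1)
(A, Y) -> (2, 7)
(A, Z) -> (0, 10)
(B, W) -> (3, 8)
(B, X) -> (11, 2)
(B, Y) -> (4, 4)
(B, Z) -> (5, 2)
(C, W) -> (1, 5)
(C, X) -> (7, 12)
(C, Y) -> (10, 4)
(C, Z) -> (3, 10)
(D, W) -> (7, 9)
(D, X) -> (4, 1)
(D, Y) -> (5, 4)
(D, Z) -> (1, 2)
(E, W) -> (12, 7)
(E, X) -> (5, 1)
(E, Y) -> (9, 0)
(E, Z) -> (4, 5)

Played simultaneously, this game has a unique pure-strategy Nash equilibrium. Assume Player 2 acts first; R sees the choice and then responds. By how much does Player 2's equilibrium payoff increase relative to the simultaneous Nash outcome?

0

R best-responds to each possible Player 2 move:
- W → R plays E (best of 11, 3, 1, 7, 12); Player 2 gets 7.
- X → R plays B (best of 2, 11, 7, 4, 5); Player 2 gets 2.
- Y → R plays C (best of 2, 4, 10, 5, 9); Player 2 gets 4.
- Z → R plays B (best of 0, 5, 3, 1, 4); Player 2 gets 2.
Player 2's induced payoffs are 7, 2, 4, 2, so Player 2 commits to W. Subgame-perfect outcome: (E, W) with payoffs (12, 7).
For the simultaneous game, intersect best replies.
R's best replies: W→E; X→B; Y→C; Z→B.
Player 2's best replies: A→Z; B→W; C→X; D→W; E→W.
The unique mutual best reply is (E, W), giving (12, 7).
Player 2's commitment gain: 7 − 7 = 0.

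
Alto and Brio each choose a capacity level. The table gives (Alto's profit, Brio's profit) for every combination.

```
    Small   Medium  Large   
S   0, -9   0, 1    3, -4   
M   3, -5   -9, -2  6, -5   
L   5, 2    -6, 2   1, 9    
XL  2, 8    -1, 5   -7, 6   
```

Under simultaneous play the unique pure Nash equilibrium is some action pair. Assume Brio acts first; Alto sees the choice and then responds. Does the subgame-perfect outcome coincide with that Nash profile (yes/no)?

no

Solve by backward induction (Brio leads).
- Small: BR = L, leader payoff 2.
- Medium: BR = S, leader payoff 1.
- Large: BR = M, leader payoff -5.
Maximizing over 2, 1, -5, Brio chooses Small. Subgame-perfect outcome: (L, Small) with payoffs (5, 2).
Now find the simultaneous Nash equilibrium.
Alto's best replies: Small→L; Medium→S; Large→M.
Brio's best replies: S→Medium; M→Medium; L→Large; XL→Small.
Only (S, Medium) has each player best-responding; Nash payoffs (0, 1).
Sequential outcome (L, Small) differs from the Nash profile (S, Medium).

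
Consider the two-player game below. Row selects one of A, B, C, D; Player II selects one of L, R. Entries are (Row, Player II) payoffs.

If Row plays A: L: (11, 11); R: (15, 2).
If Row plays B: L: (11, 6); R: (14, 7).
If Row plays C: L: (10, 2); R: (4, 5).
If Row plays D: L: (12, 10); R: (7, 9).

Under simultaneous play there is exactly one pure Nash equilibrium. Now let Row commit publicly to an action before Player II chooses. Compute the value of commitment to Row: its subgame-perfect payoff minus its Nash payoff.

Solve by backward induction (Row leads).
- A: Player II compares 11, 2 and picks L; Row would get 11.
- B: Player II compares 6, 7 and picks R; Row would get 14.
- C: Player II compares 2, 5 and picks R; Row would get 4.
- D: Player II compares 10, 9 and picks L; Row would get 12.
Maximizing over 11, 14, 4, 12, Row chooses B. Subgame-perfect outcome: (B, R) with payoffs (14, 7).
Under simultaneous play:
Row's best replies: L→D; R→A.
Player II's best replies: A→L; B→R; C→R; D→L.
The unique mutual best reply is (D, L), giving (12, 10).
Row's commitment gain: 14 − 12 = 2.

2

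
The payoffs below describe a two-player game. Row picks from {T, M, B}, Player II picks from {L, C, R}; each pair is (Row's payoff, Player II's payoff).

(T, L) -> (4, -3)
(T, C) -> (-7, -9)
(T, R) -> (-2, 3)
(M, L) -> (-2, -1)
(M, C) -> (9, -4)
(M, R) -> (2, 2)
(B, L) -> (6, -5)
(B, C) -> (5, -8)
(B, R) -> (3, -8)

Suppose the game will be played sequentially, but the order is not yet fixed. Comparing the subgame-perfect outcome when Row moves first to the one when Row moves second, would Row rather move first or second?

If Row leads: Player II's best replies are T→R, M→R, B→L; Row's induced payoffs -2, 2, 6; outcome (B, L), payoffs (6, -5).
If Player II leads: Row's best replies are L→B, C→M, R→B; Player II's induced payoffs -5, -4, -8; outcome (M, C), payoffs (9, -4).
Row gets 6 moving first and 9 moving second, so Row prefers to move second.

second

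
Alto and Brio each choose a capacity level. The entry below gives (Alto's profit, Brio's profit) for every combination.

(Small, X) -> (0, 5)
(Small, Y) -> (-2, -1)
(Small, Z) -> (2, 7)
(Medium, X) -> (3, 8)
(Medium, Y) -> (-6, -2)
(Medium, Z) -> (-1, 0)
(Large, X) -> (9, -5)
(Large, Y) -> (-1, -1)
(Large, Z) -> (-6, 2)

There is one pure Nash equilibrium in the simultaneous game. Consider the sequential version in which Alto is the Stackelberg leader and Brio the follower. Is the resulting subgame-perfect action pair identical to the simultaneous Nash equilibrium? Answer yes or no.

no

Backward induction with Alto moving first.
- Small: BR = Z, leader payoff 2.
- Medium: BR = X, leader payoff 3.
- Large: BR = Z, leader payoff -6.
Among 2, 3, -6, the best is 3 at Medium. Subgame-perfect outcome: (Medium, X) with payoffs (3, 8).
Under simultaneous play:
Alto's best replies: X→Large; Y→Large; Z→Small.
Brio's best replies: Small→Z; Medium→X; Large→Z.
The unique mutual best reply is (Small, Z), giving (2, 7).
Sequential outcome (Medium, X) differs from the Nash profile (Small, Z).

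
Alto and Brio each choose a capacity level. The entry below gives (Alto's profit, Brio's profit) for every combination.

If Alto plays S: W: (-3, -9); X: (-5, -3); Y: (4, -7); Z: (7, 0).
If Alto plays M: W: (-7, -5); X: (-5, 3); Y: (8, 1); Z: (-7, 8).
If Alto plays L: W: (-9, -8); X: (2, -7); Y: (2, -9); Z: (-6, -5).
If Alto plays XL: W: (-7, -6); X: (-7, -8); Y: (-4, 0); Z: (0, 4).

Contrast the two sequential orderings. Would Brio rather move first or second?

If Alto leads: Brio's best replies are S→Z, M→Z, L→Z, XL→Z; Alto's induced payoffs 7, -7, -6, 0; outcome (S, Z), payoffs (7, 0).
If Brio leads: Alto's best replies are W→S, X→L, Y→M, Z→S; Brio's induced payoffs -9, -7, 1, 0; outcome (M, Y), payoffs (8, 1).
Brio gets 1 moving first and 0 moving second, so Brio prefers to move first.

first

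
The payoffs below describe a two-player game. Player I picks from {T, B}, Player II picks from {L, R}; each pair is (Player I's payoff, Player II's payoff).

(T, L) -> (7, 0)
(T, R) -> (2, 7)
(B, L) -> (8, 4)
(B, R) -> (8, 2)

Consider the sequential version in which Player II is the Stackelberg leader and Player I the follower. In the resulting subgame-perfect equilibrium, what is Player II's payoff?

4

Work backward from Player I's decision.
- L: BR = B, leader payoff 4.
- R: BR = B, leader payoff 2.
Player II's induced payoffs are 4, 2, so Player II commits to L. Subgame-perfect outcome: (B, L) with payoffs (8, 4).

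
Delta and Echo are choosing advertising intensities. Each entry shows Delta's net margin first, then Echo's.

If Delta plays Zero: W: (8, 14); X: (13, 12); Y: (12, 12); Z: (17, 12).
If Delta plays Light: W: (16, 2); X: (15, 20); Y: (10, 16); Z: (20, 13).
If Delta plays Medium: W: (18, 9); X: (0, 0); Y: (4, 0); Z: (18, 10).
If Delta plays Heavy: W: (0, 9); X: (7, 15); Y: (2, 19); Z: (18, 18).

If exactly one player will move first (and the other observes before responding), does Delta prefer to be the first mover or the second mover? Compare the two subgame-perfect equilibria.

If Delta leads: Echo's best replies are Zero→W, Light→X, Medium→Z, Heavy→Y; Delta's induced payoffs 8, 15, 18, 2; outcome (Medium, Z), payoffs (18, 10).
If Echo leads: Delta's best replies are W→Medium, X→Light, Y→Zero, Z→Light; Echo's induced payoffs 9, 20, 12, 13; outcome (Light, X), payoffs (15, 20).
Delta gets 18 moving first and 15 moving second, so Delta prefers to move first.

first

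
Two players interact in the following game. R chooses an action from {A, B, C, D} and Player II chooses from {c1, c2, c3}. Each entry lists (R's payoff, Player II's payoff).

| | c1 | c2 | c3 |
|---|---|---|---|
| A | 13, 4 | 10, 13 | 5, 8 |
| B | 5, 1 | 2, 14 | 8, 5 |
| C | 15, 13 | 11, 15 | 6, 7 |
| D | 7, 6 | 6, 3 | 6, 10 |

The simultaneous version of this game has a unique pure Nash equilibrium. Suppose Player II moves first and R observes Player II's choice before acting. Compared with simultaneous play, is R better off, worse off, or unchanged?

unchanged

Solve by backward induction (Player II leads).
- c1 → R plays C (best of 13, 5, 15, 7); Player II gets 13.
- c2 → R plays C (best of 10, 2, 11, 6); Player II gets 15.
- c3 → R plays B (best of 5, 8, 6, 6); Player II gets 5.
Player II's induced payoffs are 13, 15, 5, so Player II commits to c2. Subgame-perfect outcome: (C, c2) with payoffs (11, 15).
Now find the simultaneous Nash equilibrium.
R's best replies: c1→C; c2→C; c3→B.
Player II's best replies: A→c2; B→c2; C→c2; D→c3.
Only (C, c2) has each player best-responding; Nash payoffs (11, 15).
R earns 11 sequentially versus 11 at the Nash outcome: unchanged.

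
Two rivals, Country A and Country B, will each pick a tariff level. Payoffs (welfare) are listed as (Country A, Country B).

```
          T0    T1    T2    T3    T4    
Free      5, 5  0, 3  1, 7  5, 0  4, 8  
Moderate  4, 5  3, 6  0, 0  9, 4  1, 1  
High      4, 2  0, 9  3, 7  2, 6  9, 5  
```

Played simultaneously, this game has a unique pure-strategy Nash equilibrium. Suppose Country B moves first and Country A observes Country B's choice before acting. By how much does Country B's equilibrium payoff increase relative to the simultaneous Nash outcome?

1

Country A best-responds to each possible Country B move:
- T0: Country A compares 5, 4, 4 and picks Free; Country B would get 5.
- T1: Country A compares 0, 3, 0 and picks Moderate; Country B would get 6.
- T2: Country A compares 1, 0, 3 and picks High; Country B would get 7.
- T3: Country A compares 5, 9, 2 and picks Moderate; Country B would get 4.
- T4: Country A compares 4, 1, 9 and picks High; Country B would get 5.
Country B's induced payoffs are 5, 6, 7, 4, 5, so Country B commits to T2. Subgame-perfect outcome: (High, T2) with payoffs (3, 7).
For the simultaneous game, intersect best replies.
Country A's best replies: T0→Free; T1→Moderate; T2→High; T3→Moderate; T4→High.
Country B's best replies: Free→T4; Moderate→T1; High→T1.
The unique mutual best reply is (Moderate, T1), giving (3, 6).
Country B's commitment gain: 7 − 6 = 1.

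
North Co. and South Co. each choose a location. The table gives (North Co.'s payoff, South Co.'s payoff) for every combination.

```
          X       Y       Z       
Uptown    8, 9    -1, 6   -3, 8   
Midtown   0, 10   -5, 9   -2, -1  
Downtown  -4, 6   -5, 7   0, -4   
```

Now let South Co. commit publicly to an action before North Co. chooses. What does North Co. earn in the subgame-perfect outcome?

8

North Co. best-responds to each possible South Co. move:
- X → North Co. plays Uptown (best of 8, 0, -4); South Co. gets 9.
- Y → North Co. plays Uptown (best of -1, -5, -5); South Co. gets 6.
- Z → North Co. plays Downtown (best of -3, -2, 0); South Co. gets -4.
South Co.'s induced payoffs are 9, 6, -4, so South Co. commits to X. Subgame-perfect outcome: (Uptown, X) with payoffs (8, 9).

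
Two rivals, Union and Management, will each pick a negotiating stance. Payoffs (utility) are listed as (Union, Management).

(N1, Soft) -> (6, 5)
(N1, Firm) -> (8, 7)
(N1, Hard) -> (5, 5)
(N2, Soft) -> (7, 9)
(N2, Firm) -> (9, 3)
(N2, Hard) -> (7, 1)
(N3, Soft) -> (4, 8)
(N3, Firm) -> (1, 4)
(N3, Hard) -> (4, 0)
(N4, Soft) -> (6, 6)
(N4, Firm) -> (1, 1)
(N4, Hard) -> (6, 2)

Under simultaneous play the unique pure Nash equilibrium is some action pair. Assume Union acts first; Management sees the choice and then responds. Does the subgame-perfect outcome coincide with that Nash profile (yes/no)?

Backward induction with Union moving first.
- N1: Management compares 5, 7, 5 and picks Firm; Union would get 8.
- N2: Management compares 9, 3, 1 and picks Soft; Union would get 7.
- N3: Management compares 8, 4, 0 and picks Soft; Union would get 4.
- N4: Management compares 6, 1, 2 and picks Soft; Union would get 6.
Among 8, 7, 4, 6, the best is 8 at N1. Subgame-perfect outcome: (N1, Firm) with payoffs (8, 7).
For the simultaneous game, intersect best replies.
Union's best replies: Soft→N2; Firm→N2; Hard→N2.
Management's best replies: N1→Firm; N2→Soft; N3→Soft; N4→Soft.
Only (N2, Soft) has each player best-responding; Nash payoffs (7, 9).
Sequential outcome (N1, Firm) differs from the Nash profile (N2, Soft).

no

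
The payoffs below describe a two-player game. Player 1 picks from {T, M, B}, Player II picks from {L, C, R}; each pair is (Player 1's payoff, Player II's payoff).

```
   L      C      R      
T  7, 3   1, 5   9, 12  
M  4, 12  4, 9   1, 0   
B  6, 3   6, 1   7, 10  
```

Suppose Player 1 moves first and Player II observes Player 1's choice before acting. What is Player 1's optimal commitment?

T

Work backward from Player II's decision.
- T: Player II compares 3, 5, 12 and picks R; Player 1 would get 9.
- M: Player II compares 12, 9, 0 and picks L; Player 1 would get 4.
- B: Player II compares 3, 1, 10 and picks R; Player 1 would get 7.
Maximizing over 9, 4, 7, Player 1 chooses T. Subgame-perfect outcome: (T, R) with payoffs (9, 12).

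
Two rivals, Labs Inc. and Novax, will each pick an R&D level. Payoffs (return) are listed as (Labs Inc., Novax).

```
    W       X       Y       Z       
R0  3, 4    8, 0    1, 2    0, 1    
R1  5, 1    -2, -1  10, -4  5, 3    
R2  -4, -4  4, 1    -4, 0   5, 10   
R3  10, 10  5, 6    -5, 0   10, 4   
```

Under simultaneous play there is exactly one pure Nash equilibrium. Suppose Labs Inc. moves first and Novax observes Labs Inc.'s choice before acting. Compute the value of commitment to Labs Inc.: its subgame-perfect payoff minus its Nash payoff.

0

Solve by backward induction (Labs Inc. leads).
- R0 → Novax plays W (best of 4, 0, 2, 1); Labs Inc. gets 3.
- R1 → Novax plays Z (best of 1, -1, -4, 3); Labs Inc. gets 5.
- R2 → Novax plays Z (best of -4, 1, 0, 10); Labs Inc. gets 5.
- R3 → Novax plays W (best of 10, 6, 0, 4); Labs Inc. gets 10.
Labs Inc.'s induced payoffs are 3, 5, 5, 10, so Labs Inc. commits to R3. Subgame-perfect outcome: (R3, W) with payoffs (10, 10).
For the simultaneous game, intersect best replies.
Labs Inc.'s best replies: W→R3; X→R0; Y→R1; Z→R3.
Novax's best replies: R0→W; R1→Z; R2→Z; R3→W.
The unique mutual best reply is (R3, W), giving (10, 10).
Labs Inc.'s commitment gain: 10 − 10 = 0.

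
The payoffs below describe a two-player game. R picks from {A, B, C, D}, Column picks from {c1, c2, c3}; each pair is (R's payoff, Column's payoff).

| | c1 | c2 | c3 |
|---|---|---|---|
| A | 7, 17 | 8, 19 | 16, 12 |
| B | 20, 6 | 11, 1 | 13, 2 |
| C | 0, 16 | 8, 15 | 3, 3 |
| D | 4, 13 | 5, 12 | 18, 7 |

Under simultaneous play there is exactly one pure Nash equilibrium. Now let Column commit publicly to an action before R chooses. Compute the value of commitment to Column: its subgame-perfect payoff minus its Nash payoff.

Solve by backward induction (Column leads).
- c1: R compares 7, 20, 0, 4 and picks B; Column would get 6.
- c2: R compares 8, 11, 8, 5 and picks B; Column would get 1.
- c3: R compares 16, 13, 3, 18 and picks D; Column would get 7.
Column's induced payoffs are 6, 1, 7, so Column commits to c3. Subgame-perfect outcome: (D, c3) with payoffs (18, 7).
Now find the simultaneous Nash equilibrium.
R's best replies: c1→B; c2→B; c3→D.
Column's best replies: A→c2; B→c1; C→c1; D→c1.
The unique mutual best reply is (B, c1), giving (20, 6).
Column's commitment gain: 7 − 6 = 1.

1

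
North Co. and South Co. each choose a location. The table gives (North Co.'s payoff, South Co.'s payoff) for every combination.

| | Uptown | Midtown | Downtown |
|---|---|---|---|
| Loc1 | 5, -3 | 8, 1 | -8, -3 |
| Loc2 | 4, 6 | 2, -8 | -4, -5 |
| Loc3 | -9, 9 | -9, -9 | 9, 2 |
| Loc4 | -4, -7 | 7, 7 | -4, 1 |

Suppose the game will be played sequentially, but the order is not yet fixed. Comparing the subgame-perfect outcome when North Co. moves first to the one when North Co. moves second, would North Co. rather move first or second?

If North Co. leads: South Co.'s best replies are Loc1→Midtown, Loc2→Uptown, Loc3→Uptown, Loc4→Midtown; North Co.'s induced payoffs 8, 4, -9, 7; outcome (Loc1, Midtown), payoffs (8, 1).
If South Co. leads: North Co.'s best replies are Uptown→Loc1, Midtown→Loc1, Downtown→Loc3; South Co.'s induced payoffs -3, 1, 2; outcome (Loc3, Downtown), payoffs (9, 2).
North Co. gets 8 moving first and 9 moving second, so North Co. prefers to move second.

second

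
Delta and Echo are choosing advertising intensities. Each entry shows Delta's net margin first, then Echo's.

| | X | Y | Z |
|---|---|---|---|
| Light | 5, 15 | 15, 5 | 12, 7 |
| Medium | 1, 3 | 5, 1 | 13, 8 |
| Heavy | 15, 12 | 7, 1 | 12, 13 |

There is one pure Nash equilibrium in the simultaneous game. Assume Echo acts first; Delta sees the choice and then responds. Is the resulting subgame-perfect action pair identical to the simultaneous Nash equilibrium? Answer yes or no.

Solve by backward induction (Echo leads).
- X: BR = Heavy, leader payoff 12.
- Y: BR = Light, leader payoff 5.
- Z: BR = Medium, leader payoff 8.
Maximizing over 12, 5, 8, Echo chooses X. Subgame-perfect outcome: (Heavy, X) with payoffs (15, 12).
Under simultaneous play:
Delta's best replies: X→Heavy; Y→Light; Z→Medium.
Echo's best replies: Light→X; Medium→Z; Heavy→Z.
The unique mutual best reply is (Medium, Z), giving (13, 8).
Sequential outcome (Heavy, X) differs from the Nash profile (Medium, Z).

no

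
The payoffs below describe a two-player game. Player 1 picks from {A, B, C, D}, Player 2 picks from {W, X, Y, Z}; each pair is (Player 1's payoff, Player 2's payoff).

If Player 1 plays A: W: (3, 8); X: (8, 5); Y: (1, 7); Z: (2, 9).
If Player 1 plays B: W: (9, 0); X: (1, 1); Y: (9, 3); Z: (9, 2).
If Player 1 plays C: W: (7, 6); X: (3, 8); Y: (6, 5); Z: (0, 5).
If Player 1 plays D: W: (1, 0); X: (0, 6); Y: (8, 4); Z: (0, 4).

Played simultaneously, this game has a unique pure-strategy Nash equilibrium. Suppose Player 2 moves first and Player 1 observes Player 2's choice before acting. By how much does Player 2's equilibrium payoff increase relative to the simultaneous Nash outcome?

Player 1 best-responds to each possible Player 2 move:
- W: BR = B, leader payoff 0.
- X: BR = A, leader payoff 5.
- Y: BR = B, leader payoff 3.
- Z: BR = B, leader payoff 2.
Among 0, 5, 3, 2, the best is 5 at X. Subgame-perfect outcome: (A, X) with payoffs (8, 5).
Under simultaneous play:
Player 1's best replies: W→B; X→A; Y→B; Z→B.
Player 2's best replies: A→Z; B→Y; C→X; D→X.
Only (B, Y) has each player best-responding; Nash payoffs (9, 3).
Player 2's commitment gain: 5 − 3 = 2.

2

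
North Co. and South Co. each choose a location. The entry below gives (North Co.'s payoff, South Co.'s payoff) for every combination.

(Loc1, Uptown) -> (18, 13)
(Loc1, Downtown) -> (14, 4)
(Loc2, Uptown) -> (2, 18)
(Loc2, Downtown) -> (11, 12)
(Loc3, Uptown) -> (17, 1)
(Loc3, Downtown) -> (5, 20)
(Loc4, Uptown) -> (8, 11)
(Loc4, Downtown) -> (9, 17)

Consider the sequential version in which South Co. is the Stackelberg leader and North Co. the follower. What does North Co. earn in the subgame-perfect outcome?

18

North Co. best-responds to each possible South Co. move:
- Uptown → North Co. plays Loc1 (best of 18, 2, 17, 8); South Co. gets 13.
- Downtown → North Co. plays Loc1 (best of 14, 11, 5, 9); South Co. gets 4.
South Co.'s induced payoffs are 13, 4, so South Co. commits to Uptown. Subgame-perfect outcome: (Loc1, Uptown) with payoffs (18, 13).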